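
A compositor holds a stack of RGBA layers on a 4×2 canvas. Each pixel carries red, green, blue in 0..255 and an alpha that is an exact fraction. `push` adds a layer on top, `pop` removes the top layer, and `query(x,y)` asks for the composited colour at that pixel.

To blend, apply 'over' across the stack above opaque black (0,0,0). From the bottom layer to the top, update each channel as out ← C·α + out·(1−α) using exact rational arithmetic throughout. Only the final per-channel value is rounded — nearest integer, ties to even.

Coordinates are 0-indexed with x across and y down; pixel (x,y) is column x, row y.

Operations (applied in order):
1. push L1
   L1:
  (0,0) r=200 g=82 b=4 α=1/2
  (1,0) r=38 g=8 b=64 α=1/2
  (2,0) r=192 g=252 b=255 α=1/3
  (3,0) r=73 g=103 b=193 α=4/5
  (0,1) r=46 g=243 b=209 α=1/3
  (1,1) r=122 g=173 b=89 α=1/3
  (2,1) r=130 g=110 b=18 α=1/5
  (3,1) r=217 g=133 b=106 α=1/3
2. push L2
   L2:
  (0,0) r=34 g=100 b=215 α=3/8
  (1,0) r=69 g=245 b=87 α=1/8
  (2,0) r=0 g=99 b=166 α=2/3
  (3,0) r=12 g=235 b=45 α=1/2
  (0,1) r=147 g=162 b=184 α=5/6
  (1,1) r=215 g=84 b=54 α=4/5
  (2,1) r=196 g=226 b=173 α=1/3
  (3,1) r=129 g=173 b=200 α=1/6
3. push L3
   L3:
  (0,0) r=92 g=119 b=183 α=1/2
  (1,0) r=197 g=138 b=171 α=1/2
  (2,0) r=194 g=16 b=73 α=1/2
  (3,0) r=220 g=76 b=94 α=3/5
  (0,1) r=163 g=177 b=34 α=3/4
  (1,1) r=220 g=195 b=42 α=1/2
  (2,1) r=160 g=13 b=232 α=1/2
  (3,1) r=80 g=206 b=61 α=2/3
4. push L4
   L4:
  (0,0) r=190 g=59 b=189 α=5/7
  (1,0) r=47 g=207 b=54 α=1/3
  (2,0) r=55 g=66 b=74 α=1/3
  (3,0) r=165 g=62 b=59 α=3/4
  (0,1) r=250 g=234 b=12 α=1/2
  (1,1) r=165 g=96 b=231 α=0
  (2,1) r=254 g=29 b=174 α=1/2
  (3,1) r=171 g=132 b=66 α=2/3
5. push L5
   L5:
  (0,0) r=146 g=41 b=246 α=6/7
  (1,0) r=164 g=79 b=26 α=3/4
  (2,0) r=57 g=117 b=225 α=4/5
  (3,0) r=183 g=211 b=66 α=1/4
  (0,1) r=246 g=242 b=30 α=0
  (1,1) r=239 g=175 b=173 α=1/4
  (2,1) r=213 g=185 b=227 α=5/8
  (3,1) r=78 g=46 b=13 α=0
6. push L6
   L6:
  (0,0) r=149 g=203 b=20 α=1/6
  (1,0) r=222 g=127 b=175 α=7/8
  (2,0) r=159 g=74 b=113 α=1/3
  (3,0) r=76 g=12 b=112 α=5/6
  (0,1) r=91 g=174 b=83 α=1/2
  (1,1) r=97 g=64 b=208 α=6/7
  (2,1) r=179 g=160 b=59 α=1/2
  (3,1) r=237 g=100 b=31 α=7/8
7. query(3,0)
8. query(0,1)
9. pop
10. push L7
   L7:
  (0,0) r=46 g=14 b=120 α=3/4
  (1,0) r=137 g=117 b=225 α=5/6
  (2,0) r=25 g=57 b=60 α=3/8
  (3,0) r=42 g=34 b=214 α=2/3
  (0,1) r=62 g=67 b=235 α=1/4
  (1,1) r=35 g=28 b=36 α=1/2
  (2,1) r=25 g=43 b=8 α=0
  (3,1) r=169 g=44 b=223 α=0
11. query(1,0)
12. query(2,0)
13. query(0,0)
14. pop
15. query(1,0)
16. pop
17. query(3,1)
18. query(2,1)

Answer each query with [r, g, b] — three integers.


(3,0) stack=L1,L2,L3,L4,L5,L6; from [0,0,0]:
+L1 (α=4/5) → [292/5, 412/5, 772/5]
+L2 (α=1/2) → [176/5, 1587/10, 997/10]
+L3 (α=3/5) → [3652/25, 2727/25, 2407/25]
+L4 (α=3/4) → [16027/100, 7377/100, 1708/25]
+L5 (α=1/4) → [66381/400, 43231/400, 3387/50]
+L6 (α=5/6) → [218381/2400, 67231/2400, 31387/300]
= [91, 28, 105]

at x=0,y=1 over L1,L2,L3,L4,L5,L6:
+L1 (α=1/3) → [46/3, 81, 209/3]
+L2 (α=5/6) → [2251/18, 297/2, 2969/18]
+L3 (α=3/4) → [11053/72, 1359/8, 4805/72]
+L4 (α=1/2) → [29053/144, 3231/16, 5669/144]
+L5 (α=0) → [29053/144, 3231/16, 5669/144]
+L6 (α=1/2) → [42157/288, 6015/32, 17621/288]
rounded: [146, 188, 61]

query (1,0) [L1,L2,L3,L4,L5,L7] — begin 0,0,0
after L1 α=1/2: [19, 4, 32]
after L2 α=1/8: [101/4, 273/8, 311/8]
after L3 α=1/2: [889/8, 1377/16, 1679/16]
after L4 α=1/3: [359/4, 1011/8, 2111/24]
after L5 α=3/4: [2327/16, 2907/32, 3983/96]
after L7 α=5/6: [4429/32, 7209/64, 111983/576]
= [138, 113, 194]

(2,0) stack=L1,L2,L3,L4,L5,L7; from [0,0,0]:
L1 α=1/3: [64, 84, 85]
L2 α=2/3: [64/3, 94, 139]
L3 α=1/2: [323/3, 55, 106]
L4 α=1/3: [811/9, 176/3, 286/3]
L5 α=4/5: [2863/45, 316/3, 2986/15]
L7 α=3/8: [1769/36, 2093/24, 1763/12]
rounded: [49, 87, 147]

query (0,0) [L1,L2,L3,L4,L5,L7] — begin 0,0,0
after L1 α=1/2: [100, 41, 2]
after L2 α=3/8: [301/4, 505/8, 655/8]
after L3 α=1/2: [669/8, 1457/16, 2119/16]
after L4 α=5/7: [4469/28, 3817/56, 9679/56]
after L5 α=6/7: [28997/196, 17593/392, 92335/392]
after L7 α=3/4: [56045/784, 34057/1568, 233455/1568]
→ [71, 22, 149]

at x=1,y=0 over L1,L2,L3,L4,L5:
L1 α=1/2: [19, 4, 32]
L2 α=1/8: [101/4, 273/8, 311/8]
L3 α=1/2: [889/8, 1377/16, 1679/16]
L4 α=1/3: [359/4, 1011/8, 2111/24]
L5 α=3/4: [2327/16, 2907/32, 3983/96]
→ [145, 91, 41]

query (3,1) [L1,L2,L3,L4] — begin 0,0,0
after L1 α=1/3: [217/3, 133/3, 106/3]
after L2 α=1/6: [736/9, 592/9, 565/9]
after L3 α=2/3: [2176/27, 4300/27, 1663/27]
after L4 α=2/3: [11410/81, 11428/81, 5227/81]
= [141, 141, 65]

at x=2,y=1 over L1,L2,L3,L4:
after L1 α=1/5: [26, 22, 18/5]
after L2 α=1/3: [248/3, 90, 901/15]
after L3 α=1/2: [364/3, 103/2, 4381/30]
after L4 α=1/2: [563/3, 161/4, 9601/60]
rounded: [188, 40, 160]


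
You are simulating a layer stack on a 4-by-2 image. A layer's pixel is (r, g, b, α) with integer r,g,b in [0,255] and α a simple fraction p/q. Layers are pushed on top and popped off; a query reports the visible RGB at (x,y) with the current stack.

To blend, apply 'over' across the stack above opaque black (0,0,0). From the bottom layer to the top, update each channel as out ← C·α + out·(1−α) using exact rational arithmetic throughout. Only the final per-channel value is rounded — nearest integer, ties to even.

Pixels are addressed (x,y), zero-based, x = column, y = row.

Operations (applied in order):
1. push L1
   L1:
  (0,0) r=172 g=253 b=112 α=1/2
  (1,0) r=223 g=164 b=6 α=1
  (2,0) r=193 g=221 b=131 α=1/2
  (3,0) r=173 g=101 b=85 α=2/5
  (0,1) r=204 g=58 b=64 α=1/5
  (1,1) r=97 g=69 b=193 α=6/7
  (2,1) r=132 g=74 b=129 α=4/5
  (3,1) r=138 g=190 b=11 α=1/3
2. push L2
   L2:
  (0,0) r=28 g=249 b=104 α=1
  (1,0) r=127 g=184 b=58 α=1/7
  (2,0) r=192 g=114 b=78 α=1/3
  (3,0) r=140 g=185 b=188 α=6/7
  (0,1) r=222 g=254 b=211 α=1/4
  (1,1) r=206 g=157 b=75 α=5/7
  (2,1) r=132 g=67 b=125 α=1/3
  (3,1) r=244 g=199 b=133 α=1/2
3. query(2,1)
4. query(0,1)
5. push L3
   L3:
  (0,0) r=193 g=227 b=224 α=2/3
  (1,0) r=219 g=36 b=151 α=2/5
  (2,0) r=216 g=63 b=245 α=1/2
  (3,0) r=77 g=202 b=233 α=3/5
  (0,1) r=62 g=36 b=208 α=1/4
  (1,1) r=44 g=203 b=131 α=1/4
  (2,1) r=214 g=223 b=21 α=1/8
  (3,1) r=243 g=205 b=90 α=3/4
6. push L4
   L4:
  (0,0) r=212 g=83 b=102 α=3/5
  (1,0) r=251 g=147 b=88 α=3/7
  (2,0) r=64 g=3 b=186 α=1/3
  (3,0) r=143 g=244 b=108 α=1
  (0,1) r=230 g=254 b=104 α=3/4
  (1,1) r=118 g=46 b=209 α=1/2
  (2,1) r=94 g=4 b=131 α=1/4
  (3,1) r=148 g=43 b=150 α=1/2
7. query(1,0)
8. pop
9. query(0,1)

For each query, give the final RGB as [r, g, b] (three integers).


(2,1) stack=L1,L2; from [0,0,0]:
L1 α=4/5: [528/5, 296/5, 516/5]
L2 α=1/3: [572/5, 309/5, 1657/15]
rounded: [114, 62, 110]

(0,1) stack=L1,L2; from [0,0,0]:
+L1 (α=1/5) → [204/5, 58/5, 64/5]
+L2 (α=1/4) → [861/10, 361/5, 1247/20]
= [86, 72, 62]

query (1,0) [L1,L2,L3,L4] — begin 0,0,0
+L1 (α=1) → [223, 164, 6]
+L2 (α=1/7) → [1465/7, 1168/7, 94/7]
+L3 (α=2/5) → [7461/35, 4008/35, 2396/35]
+L4 (α=3/7) → [56199/245, 31467/245, 18824/245]
rounded: [229, 128, 77]

query (0,1) [L1,L2,L3] — begin 0,0,0
after L1 α=1/5: [204/5, 58/5, 64/5]
after L2 α=1/4: [861/10, 361/5, 1247/20]
after L3 α=1/4: [3203/40, 1263/20, 7901/80]
= [80, 63, 99]


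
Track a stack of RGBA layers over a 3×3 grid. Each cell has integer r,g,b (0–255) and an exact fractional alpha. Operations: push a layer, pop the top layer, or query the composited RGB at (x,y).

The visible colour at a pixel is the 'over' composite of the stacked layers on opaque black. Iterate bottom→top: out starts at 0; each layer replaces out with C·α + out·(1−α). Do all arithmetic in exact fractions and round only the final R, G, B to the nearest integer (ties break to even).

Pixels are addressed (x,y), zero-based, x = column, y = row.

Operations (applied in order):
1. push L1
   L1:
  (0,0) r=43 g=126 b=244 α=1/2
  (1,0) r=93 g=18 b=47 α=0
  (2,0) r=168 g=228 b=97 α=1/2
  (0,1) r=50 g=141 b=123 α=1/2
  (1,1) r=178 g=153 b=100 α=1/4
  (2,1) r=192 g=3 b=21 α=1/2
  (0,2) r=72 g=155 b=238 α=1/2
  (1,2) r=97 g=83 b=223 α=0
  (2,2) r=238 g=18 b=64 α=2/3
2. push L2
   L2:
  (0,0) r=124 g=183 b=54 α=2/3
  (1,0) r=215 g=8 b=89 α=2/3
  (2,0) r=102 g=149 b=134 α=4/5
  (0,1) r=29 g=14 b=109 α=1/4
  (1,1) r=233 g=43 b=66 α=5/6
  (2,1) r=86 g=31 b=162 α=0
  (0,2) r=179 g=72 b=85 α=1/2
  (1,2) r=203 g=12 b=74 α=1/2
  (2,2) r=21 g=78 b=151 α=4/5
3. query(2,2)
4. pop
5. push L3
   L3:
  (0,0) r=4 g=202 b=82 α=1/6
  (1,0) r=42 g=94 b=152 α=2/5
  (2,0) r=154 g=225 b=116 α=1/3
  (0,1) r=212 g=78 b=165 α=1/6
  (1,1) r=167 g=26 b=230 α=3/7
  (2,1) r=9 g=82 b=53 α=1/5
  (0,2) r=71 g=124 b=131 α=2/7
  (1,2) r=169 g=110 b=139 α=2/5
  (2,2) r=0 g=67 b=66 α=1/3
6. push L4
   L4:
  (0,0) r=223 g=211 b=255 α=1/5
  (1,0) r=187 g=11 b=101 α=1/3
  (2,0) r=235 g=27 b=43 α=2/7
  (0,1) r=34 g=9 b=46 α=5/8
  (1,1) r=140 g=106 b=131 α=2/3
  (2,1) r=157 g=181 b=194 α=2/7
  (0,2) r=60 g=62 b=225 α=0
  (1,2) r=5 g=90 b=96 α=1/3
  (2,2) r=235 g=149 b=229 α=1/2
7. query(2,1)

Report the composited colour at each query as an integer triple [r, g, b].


query (2,2) [L1,L2] — begin 0,0,0
L1 α=2/3: [476/3, 12, 128/3]
L2 α=4/5: [728/15, 324/5, 388/3]
rounded: [49, 65, 129]

at x=2,y=1 over L1,L3,L4:
L1 α=1/2: [96, 3/2, 21/2]
L3 α=1/5: [393/5, 88/5, 19]
L4 α=2/7: [101, 450/7, 69]
→ [101, 64, 69]


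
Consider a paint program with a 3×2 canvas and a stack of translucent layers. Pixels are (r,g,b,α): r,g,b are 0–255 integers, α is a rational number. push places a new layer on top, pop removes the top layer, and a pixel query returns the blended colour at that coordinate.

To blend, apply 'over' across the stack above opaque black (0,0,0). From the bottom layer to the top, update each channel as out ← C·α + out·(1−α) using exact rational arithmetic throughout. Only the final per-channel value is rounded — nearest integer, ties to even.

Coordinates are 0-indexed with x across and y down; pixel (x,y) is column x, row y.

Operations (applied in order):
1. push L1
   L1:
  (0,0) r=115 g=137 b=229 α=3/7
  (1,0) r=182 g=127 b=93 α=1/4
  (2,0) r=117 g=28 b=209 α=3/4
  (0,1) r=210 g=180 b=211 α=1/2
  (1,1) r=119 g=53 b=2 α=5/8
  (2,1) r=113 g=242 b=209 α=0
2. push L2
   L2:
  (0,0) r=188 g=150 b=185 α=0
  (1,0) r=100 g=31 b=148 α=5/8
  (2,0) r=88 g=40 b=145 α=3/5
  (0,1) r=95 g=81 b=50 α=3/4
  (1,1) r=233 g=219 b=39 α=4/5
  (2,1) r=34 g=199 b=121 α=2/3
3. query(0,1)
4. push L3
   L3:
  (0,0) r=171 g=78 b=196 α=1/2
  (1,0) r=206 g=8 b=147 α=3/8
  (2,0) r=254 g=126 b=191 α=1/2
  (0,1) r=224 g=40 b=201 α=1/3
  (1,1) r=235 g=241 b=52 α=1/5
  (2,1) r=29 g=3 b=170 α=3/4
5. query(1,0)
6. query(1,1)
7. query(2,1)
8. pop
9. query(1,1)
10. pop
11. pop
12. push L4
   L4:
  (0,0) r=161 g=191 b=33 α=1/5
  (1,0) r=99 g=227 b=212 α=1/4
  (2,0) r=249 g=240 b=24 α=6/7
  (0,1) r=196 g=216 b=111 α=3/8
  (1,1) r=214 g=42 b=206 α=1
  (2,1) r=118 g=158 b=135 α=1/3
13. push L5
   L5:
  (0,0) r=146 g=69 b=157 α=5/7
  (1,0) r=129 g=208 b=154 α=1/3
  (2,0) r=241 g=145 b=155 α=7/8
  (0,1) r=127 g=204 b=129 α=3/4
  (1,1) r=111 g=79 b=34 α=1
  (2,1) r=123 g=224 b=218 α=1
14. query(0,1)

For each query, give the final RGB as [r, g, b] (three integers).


query (0,1) [L1,L2] — begin 0,0,0
+L1 (α=1/2) → [105, 90, 211/2]
+L2 (α=3/4) → [195/2, 333/4, 511/8]
rounded: [98, 83, 64]

(1,0) stack=L1,L2,L3; from [0,0,0]:
after L1 α=1/4: [91/2, 127/4, 93/4]
after L2 α=5/8: [1273/16, 1001/32, 3239/32]
after L3 α=3/8: [16253/128, 5773/256, 30307/256]
= [127, 23, 118]

at x=1,y=1 over L1,L2,L3:
+L1 (α=5/8) → [595/8, 265/8, 5/4]
+L2 (α=4/5) → [8051/40, 7273/40, 629/20]
+L3 (α=1/5) → [10401/50, 9683/50, 889/25]
→ [208, 194, 36]

(2,1) stack=L1,L2,L3; from [0,0,0]:
after L1 α=0: [0, 0, 0]
after L2 α=2/3: [68/3, 398/3, 242/3]
after L3 α=3/4: [329/12, 425/12, 443/3]
→ [27, 35, 148]

query (1,1) [L1,L2] — begin 0,0,0
+L1 (α=5/8) → [595/8, 265/8, 5/4]
+L2 (α=4/5) → [8051/40, 7273/40, 629/20]
= [201, 182, 31]

query (0,1) [L4,L5] — begin 0,0,0
+L4 (α=3/8) → [147/2, 81, 333/8]
+L5 (α=3/4) → [909/8, 693/4, 3429/32]
rounded: [114, 173, 107]


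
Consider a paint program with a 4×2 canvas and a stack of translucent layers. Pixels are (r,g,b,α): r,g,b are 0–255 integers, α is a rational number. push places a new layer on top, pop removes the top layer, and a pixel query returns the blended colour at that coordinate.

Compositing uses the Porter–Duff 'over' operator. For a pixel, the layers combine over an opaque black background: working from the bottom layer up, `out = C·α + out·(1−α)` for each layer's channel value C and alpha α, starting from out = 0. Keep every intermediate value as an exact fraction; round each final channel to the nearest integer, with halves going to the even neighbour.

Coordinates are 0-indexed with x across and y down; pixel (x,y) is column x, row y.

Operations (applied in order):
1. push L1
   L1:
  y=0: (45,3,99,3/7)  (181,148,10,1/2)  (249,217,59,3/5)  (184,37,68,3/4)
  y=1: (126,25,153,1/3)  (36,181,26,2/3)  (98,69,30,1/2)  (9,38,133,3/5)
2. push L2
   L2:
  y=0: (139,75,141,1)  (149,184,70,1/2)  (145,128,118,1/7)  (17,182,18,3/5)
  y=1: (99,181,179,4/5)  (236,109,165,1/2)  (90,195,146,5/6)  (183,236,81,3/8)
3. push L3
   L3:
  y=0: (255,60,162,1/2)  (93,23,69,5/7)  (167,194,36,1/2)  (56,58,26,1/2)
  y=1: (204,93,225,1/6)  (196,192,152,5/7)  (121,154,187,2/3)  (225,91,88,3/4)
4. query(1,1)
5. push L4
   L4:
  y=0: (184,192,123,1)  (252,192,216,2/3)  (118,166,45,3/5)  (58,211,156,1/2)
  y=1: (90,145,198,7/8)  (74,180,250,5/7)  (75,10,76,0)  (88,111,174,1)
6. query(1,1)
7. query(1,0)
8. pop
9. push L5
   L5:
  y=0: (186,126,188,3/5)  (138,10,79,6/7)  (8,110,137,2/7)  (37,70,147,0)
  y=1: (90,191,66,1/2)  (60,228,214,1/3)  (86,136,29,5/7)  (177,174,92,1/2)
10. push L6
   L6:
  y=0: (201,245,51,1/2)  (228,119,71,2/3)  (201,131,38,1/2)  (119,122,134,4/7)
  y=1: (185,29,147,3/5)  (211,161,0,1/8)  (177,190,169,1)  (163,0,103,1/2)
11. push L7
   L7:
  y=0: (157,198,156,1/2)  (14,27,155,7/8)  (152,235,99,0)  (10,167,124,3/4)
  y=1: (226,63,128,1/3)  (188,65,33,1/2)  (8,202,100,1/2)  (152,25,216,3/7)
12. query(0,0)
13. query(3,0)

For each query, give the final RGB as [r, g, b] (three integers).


query (1,1) [L1,L2,L3] — begin 0,0,0
+L1 (α=2/3) → [24, 362/3, 52/3]
+L2 (α=1/2) → [130, 689/6, 547/6]
+L3 (α=5/7) → [1240/7, 3569/21, 2827/21]
= [177, 170, 135]

(1,1) stack=L1,L2,L3,L4; from [0,0,0]:
after L1 α=2/3: [24, 362/3, 52/3]
after L2 α=1/2: [130, 689/6, 547/6]
after L3 α=5/7: [1240/7, 3569/21, 2827/21]
after L4 α=5/7: [5070/49, 26038/147, 31904/147]
→ [103, 177, 217]

query (1,0) [L1,L2,L3,L4] — begin 0,0,0
L1 α=1/2: [181/2, 74, 5]
L2 α=1/2: [479/4, 129, 75/2]
L3 α=5/7: [1409/14, 373/7, 60]
L4 α=2/3: [8465/42, 3061/21, 164]
→ [202, 146, 164]

at x=0,y=0 over L1,L2,L3,L5,L6,L7:
after L1 α=3/7: [135/7, 9/7, 297/7]
after L2 α=1: [139, 75, 141]
after L3 α=1/2: [197, 135/2, 303/2]
after L5 α=3/5: [952/5, 513/5, 867/5]
after L6 α=1/2: [1957/10, 869/5, 561/5]
after L7 α=1/2: [3527/20, 1859/10, 1341/10]
rounded: [176, 186, 134]

query (3,0) [L1,L2,L3,L5,L6,L7] — begin 0,0,0
after L1 α=3/4: [138, 111/4, 51]
after L2 α=3/5: [327/5, 1203/10, 156/5]
after L3 α=1/2: [607/10, 1783/20, 143/5]
after L5 α=0: [607/10, 1783/20, 143/5]
after L6 α=4/7: [6581/70, 15109/140, 3109/35]
after L7 α=3/4: [8681/280, 85249/560, 16129/140]
= [31, 152, 115]


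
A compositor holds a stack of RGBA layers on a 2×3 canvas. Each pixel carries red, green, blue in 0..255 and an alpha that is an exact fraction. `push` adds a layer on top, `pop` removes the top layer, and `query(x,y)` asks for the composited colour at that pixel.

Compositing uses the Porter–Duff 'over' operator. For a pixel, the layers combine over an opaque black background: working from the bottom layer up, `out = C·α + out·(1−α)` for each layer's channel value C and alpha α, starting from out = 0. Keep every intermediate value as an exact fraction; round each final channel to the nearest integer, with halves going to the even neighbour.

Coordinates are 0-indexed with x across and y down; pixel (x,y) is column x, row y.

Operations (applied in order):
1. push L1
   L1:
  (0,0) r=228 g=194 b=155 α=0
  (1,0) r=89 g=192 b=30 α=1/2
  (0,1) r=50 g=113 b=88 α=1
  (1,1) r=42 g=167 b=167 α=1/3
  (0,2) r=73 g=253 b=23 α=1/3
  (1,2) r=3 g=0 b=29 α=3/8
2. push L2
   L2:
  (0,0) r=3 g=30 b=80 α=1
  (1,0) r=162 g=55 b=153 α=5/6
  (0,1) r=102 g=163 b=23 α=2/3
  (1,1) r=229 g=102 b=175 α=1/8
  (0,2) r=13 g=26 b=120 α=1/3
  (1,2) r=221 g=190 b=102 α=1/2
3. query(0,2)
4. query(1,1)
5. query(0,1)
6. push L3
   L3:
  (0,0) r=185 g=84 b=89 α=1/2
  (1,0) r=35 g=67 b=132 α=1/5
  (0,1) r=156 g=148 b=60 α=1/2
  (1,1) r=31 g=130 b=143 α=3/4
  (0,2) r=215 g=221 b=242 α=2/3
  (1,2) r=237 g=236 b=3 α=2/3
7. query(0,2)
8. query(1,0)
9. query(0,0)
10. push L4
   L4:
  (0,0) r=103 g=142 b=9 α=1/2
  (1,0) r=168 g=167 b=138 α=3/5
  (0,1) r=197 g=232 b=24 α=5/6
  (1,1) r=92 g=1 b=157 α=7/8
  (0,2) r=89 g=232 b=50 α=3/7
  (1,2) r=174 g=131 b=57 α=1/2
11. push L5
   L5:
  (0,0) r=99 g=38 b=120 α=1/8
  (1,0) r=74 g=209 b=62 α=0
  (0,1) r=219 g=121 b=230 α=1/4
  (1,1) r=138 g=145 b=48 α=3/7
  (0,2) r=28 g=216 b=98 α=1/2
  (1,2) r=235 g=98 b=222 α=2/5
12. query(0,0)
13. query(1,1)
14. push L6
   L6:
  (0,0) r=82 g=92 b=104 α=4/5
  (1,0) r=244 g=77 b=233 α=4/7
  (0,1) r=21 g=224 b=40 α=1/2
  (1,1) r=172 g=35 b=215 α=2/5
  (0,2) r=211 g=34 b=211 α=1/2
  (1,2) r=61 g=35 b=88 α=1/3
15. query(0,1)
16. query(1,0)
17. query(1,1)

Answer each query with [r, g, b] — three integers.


at x=0,y=2 over L1,L2:
after L1 α=1/3: [73/3, 253/3, 23/3]
after L2 α=1/3: [185/9, 584/9, 406/9]
rounded: [21, 65, 45]

(1,1) stack=L1,L2; from [0,0,0]:
+L1 (α=1/3) → [14, 167/3, 167/3]
+L2 (α=1/8) → [327/8, 1475/24, 847/12]
= [41, 61, 71]

(0,1) stack=L1,L2; from [0,0,0]:
+L1 (α=1) → [50, 113, 88]
+L2 (α=2/3) → [254/3, 439/3, 134/3]
→ [85, 146, 45]

(0,2) stack=L1,L2,L3; from [0,0,0]:
after L1 α=1/3: [73/3, 253/3, 23/3]
after L2 α=1/3: [185/9, 584/9, 406/9]
after L3 α=2/3: [4055/27, 4562/27, 4762/27]
= [150, 169, 176]

(1,0) stack=L1,L2,L3; from [0,0,0]:
L1 α=1/2: [89/2, 96, 15]
L2 α=5/6: [1709/12, 371/6, 130]
L3 α=1/5: [1814/15, 943/15, 652/5]
= [121, 63, 130]

(0,0) stack=L1,L2,L3; from [0,0,0]:
L1 α=0: [0, 0, 0]
L2 α=1: [3, 30, 80]
L3 α=1/2: [94, 57, 169/2]
= [94, 57, 84]

(0,0) stack=L1,L2,L3,L4,L5; from [0,0,0]:
after L1 α=0: [0, 0, 0]
after L2 α=1: [3, 30, 80]
after L3 α=1/2: [94, 57, 169/2]
after L4 α=1/2: [197/2, 199/2, 187/4]
after L5 α=1/8: [1577/16, 1469/16, 1789/32]
rounded: [99, 92, 56]

query (1,1) [L1,L2,L3,L4,L5] — begin 0,0,0
+L1 (α=1/3) → [14, 167/3, 167/3]
+L2 (α=1/8) → [327/8, 1475/24, 847/12]
+L3 (α=3/4) → [1071/32, 10835/96, 5995/48]
+L4 (α=7/8) → [21679/256, 11507/768, 58747/384]
+L5 (α=3/7) → [48175/448, 95027/1344, 72571/672]
rounded: [108, 71, 108]

(0,1) stack=L1,L2,L3,L4,L5,L6; from [0,0,0]:
after L1 α=1: [50, 113, 88]
after L2 α=2/3: [254/3, 439/3, 134/3]
after L3 α=1/2: [361/3, 883/6, 157/3]
after L4 α=5/6: [1658/9, 7843/36, 517/18]
after L5 α=1/4: [2315/12, 9295/48, 1897/24]
after L6 α=1/2: [2567/24, 20047/96, 2857/48]
→ [107, 209, 60]

at x=1,y=0 over L1,L2,L3,L4,L5,L6:
+L1 (α=1/2) → [89/2, 96, 15]
+L2 (α=5/6) → [1709/12, 371/6, 130]
+L3 (α=1/5) → [1814/15, 943/15, 652/5]
+L4 (α=3/5) → [11188/75, 9401/75, 3374/25]
+L5 (α=0) → [11188/75, 9401/75, 3374/25]
+L6 (α=4/7) → [5084/25, 2443/25, 33422/175]
= [203, 98, 191]

(1,1) stack=L1,L2,L3,L4,L5,L6; from [0,0,0]:
L1 α=1/3: [14, 167/3, 167/3]
L2 α=1/8: [327/8, 1475/24, 847/12]
L3 α=3/4: [1071/32, 10835/96, 5995/48]
L4 α=7/8: [21679/256, 11507/768, 58747/384]
L5 α=3/7: [48175/448, 95027/1344, 72571/672]
L6 α=2/5: [298637/2240, 126387/2240, 168891/1120]
rounded: [133, 56, 151]


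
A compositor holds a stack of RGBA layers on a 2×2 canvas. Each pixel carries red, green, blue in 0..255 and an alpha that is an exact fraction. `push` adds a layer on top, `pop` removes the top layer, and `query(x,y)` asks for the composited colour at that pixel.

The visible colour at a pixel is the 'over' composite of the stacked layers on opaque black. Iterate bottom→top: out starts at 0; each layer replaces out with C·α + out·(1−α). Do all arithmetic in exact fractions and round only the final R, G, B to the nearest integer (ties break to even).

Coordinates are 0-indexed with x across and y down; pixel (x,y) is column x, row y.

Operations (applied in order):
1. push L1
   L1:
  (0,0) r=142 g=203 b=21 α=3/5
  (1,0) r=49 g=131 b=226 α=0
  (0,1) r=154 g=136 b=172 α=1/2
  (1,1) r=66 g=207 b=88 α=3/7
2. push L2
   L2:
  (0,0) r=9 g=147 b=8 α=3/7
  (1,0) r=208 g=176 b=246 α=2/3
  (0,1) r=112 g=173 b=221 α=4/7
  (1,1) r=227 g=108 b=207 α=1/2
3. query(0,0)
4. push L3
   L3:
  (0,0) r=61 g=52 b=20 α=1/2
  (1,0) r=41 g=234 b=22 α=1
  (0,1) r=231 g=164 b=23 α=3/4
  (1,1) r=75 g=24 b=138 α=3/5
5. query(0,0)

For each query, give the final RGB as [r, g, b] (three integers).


at x=0,y=0 over L1,L2:
after L1 α=3/5: [426/5, 609/5, 63/5]
after L2 α=3/7: [1839/35, 663/5, 372/35]
→ [53, 133, 11]

at x=0,y=0 over L1,L2,L3:
+L1 (α=3/5) → [426/5, 609/5, 63/5]
+L2 (α=3/7) → [1839/35, 663/5, 372/35]
+L3 (α=1/2) → [1987/35, 923/10, 536/35]
= [57, 92, 15]


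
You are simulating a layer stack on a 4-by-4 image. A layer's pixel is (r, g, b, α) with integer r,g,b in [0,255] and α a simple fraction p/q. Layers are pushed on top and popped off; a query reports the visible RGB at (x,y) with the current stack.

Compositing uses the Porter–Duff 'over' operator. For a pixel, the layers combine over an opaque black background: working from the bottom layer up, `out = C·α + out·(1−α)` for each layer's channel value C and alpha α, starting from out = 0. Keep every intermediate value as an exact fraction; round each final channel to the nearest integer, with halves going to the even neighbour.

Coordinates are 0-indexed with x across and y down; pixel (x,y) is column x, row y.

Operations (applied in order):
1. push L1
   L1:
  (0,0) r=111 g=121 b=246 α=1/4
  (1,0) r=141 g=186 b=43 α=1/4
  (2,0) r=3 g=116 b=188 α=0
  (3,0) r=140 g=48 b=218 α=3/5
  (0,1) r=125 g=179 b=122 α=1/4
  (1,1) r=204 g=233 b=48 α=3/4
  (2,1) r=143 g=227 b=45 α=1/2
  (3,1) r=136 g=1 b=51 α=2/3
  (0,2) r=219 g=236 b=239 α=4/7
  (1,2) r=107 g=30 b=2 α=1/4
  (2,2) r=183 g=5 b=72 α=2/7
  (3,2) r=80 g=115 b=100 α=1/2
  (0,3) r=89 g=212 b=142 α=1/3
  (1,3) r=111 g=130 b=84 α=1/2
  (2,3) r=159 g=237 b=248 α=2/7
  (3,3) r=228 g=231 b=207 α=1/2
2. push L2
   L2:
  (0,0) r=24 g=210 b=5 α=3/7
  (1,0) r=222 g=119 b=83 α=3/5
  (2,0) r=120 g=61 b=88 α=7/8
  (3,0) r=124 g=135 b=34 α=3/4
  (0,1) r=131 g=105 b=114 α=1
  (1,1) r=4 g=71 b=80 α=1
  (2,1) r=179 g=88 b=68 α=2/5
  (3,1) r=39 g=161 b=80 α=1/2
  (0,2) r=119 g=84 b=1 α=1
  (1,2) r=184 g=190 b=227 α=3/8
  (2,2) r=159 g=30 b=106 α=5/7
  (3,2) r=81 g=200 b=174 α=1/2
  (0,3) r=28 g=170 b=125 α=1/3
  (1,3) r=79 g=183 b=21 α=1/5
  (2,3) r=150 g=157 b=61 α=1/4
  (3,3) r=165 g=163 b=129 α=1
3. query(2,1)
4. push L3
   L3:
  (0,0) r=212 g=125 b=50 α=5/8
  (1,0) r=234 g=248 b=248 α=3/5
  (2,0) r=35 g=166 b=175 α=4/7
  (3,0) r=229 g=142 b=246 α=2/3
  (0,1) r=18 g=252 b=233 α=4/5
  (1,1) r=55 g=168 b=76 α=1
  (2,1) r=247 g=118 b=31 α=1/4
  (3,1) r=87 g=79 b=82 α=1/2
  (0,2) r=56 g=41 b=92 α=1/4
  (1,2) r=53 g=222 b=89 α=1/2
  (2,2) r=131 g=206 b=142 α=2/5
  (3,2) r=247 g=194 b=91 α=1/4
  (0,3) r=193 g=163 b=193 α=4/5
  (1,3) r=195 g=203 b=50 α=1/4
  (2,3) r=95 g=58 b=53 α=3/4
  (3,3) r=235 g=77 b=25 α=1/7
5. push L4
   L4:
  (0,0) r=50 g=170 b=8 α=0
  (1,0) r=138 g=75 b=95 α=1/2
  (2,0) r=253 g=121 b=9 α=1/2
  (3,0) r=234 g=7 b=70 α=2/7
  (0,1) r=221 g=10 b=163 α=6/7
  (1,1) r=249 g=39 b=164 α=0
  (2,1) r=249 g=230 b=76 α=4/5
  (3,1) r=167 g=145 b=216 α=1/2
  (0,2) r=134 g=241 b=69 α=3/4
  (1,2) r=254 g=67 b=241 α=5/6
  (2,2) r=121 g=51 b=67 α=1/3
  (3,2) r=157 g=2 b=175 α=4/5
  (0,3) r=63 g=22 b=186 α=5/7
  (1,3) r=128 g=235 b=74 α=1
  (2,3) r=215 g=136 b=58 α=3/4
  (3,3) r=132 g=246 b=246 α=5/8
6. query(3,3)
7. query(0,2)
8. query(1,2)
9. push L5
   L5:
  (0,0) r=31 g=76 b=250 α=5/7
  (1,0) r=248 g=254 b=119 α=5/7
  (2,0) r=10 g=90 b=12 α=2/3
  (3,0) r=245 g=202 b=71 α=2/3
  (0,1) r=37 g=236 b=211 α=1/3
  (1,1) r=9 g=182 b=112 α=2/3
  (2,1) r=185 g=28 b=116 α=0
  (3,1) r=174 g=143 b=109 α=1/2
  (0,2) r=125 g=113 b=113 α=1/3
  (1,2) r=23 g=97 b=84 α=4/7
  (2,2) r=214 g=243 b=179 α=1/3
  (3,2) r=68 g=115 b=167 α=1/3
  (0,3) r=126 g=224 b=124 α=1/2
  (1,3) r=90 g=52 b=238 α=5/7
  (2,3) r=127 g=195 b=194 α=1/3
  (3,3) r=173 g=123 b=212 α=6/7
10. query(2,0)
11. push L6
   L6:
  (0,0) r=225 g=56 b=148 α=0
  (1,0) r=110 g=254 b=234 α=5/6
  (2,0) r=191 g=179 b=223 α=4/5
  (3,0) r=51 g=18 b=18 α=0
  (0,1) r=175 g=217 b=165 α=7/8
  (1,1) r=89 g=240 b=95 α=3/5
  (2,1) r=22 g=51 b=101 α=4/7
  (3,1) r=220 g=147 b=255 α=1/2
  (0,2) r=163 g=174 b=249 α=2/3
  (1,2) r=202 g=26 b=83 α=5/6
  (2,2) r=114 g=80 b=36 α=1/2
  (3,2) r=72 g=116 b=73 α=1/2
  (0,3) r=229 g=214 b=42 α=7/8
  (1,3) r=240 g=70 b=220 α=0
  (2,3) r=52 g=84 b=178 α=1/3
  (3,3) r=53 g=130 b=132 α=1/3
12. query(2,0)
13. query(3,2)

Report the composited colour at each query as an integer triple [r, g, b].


query (2,1) [L1,L2] — begin 0,0,0
+L1 (α=1/2) → [143/2, 227/2, 45/2]
+L2 (α=2/5) → [229/2, 1033/10, 407/10]
= [114, 103, 41]

at x=3,y=3 over L1,L2,L3,L4:
L1 α=1/2: [114, 231/2, 207/2]
L2 α=1: [165, 163, 129]
L3 α=1/7: [175, 1055/7, 799/7]
L4 α=5/8: [1185/8, 11775/56, 11007/56]
→ [148, 210, 197]

at x=0,y=2 over L1,L2,L3,L4:
L1 α=4/7: [876/7, 944/7, 956/7]
L2 α=1: [119, 84, 1]
L3 α=1/4: [413/4, 293/4, 95/4]
L4 α=3/4: [2021/16, 3185/16, 923/16]
= [126, 199, 58]

at x=1,y=2 over L1,L2,L3,L4:
+L1 (α=1/4) → [107/4, 15/2, 1/2]
+L2 (α=3/8) → [2743/32, 1215/16, 1367/16]
+L3 (α=1/2) → [4439/64, 4767/32, 2791/32]
+L4 (α=5/6) → [28573/128, 15487/192, 41351/192]
rounded: [223, 81, 215]

query (2,0) [L1,L2,L3,L4,L5] — begin 0,0,0
L1 α=0: [0, 0, 0]
L2 α=7/8: [105, 427/8, 77]
L3 α=4/7: [65, 6593/56, 133]
L4 α=1/2: [159, 13369/112, 71]
L5 α=2/3: [179/3, 33529/336, 95/3]
→ [60, 100, 32]

query (2,0) [L1,L2,L3,L4,L5,L6] — begin 0,0,0
after L1 α=0: [0, 0, 0]
after L2 α=7/8: [105, 427/8, 77]
after L3 α=4/7: [65, 6593/56, 133]
after L4 α=1/2: [159, 13369/112, 71]
after L5 α=2/3: [179/3, 33529/336, 95/3]
after L6 α=4/5: [2471/15, 54821/336, 2771/15]
rounded: [165, 163, 185]

query (3,2) [L1,L2,L3,L4,L5,L6] — begin 0,0,0
L1 α=1/2: [40, 115/2, 50]
L2 α=1/2: [121/2, 515/4, 112]
L3 α=1/4: [857/8, 2321/16, 427/4]
L4 α=4/5: [5881/40, 2449/80, 3227/20]
L5 α=1/3: [7241/60, 7049/120, 4897/30]
L6 α=1/2: [11561/120, 20969/240, 7087/60]
rounded: [96, 87, 118]


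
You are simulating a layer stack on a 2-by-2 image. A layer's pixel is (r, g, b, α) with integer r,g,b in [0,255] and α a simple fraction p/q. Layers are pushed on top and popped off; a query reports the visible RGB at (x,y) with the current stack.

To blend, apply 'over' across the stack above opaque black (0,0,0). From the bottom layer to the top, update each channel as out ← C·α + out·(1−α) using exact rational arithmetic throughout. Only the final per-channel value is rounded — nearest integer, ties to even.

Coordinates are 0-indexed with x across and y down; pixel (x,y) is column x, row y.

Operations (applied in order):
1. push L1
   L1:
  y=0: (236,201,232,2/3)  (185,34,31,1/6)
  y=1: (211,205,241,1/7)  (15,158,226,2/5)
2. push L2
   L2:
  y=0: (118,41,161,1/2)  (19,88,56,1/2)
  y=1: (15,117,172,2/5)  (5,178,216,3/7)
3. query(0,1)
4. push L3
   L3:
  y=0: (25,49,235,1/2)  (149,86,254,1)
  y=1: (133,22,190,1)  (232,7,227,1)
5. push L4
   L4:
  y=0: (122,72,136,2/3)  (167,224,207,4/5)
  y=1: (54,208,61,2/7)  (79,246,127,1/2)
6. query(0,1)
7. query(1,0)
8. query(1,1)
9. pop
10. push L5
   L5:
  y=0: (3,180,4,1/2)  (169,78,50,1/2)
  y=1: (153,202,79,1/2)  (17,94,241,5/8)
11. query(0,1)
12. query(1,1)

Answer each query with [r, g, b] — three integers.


(0,1) stack=L1,L2; from [0,0,0]:
after L1 α=1/7: [211/7, 205/7, 241/7]
after L2 α=2/5: [843/35, 2253/35, 3131/35]
→ [24, 64, 89]

(0,1) stack=L1,L2,L3,L4; from [0,0,0]:
L1 α=1/7: [211/7, 205/7, 241/7]
L2 α=2/5: [843/35, 2253/35, 3131/35]
L3 α=1: [133, 22, 190]
L4 α=2/7: [773/7, 526/7, 1072/7]
rounded: [110, 75, 153]

at x=1,y=0 over L1,L2,L3,L4:
after L1 α=1/6: [185/6, 17/3, 31/6]
after L2 α=1/2: [299/12, 281/6, 367/12]
after L3 α=1: [149, 86, 254]
after L4 α=4/5: [817/5, 982/5, 1082/5]
= [163, 196, 216]

query (1,1) [L1,L2,L3,L4] — begin 0,0,0
+L1 (α=2/5) → [6, 316/5, 452/5]
+L2 (α=3/7) → [39/7, 562/5, 5048/35]
+L3 (α=1) → [232, 7, 227]
+L4 (α=1/2) → [311/2, 253/2, 177]
= [156, 126, 177]

at x=0,y=1 over L1,L2,L3,L5:
+L1 (α=1/7) → [211/7, 205/7, 241/7]
+L2 (α=2/5) → [843/35, 2253/35, 3131/35]
+L3 (α=1) → [133, 22, 190]
+L5 (α=1/2) → [143, 112, 269/2]
→ [143, 112, 134]

at x=1,y=1 over L1,L2,L3,L5:
L1 α=2/5: [6, 316/5, 452/5]
L2 α=3/7: [39/7, 562/5, 5048/35]
L3 α=1: [232, 7, 227]
L5 α=5/8: [781/8, 491/8, 943/4]
= [98, 61, 236]


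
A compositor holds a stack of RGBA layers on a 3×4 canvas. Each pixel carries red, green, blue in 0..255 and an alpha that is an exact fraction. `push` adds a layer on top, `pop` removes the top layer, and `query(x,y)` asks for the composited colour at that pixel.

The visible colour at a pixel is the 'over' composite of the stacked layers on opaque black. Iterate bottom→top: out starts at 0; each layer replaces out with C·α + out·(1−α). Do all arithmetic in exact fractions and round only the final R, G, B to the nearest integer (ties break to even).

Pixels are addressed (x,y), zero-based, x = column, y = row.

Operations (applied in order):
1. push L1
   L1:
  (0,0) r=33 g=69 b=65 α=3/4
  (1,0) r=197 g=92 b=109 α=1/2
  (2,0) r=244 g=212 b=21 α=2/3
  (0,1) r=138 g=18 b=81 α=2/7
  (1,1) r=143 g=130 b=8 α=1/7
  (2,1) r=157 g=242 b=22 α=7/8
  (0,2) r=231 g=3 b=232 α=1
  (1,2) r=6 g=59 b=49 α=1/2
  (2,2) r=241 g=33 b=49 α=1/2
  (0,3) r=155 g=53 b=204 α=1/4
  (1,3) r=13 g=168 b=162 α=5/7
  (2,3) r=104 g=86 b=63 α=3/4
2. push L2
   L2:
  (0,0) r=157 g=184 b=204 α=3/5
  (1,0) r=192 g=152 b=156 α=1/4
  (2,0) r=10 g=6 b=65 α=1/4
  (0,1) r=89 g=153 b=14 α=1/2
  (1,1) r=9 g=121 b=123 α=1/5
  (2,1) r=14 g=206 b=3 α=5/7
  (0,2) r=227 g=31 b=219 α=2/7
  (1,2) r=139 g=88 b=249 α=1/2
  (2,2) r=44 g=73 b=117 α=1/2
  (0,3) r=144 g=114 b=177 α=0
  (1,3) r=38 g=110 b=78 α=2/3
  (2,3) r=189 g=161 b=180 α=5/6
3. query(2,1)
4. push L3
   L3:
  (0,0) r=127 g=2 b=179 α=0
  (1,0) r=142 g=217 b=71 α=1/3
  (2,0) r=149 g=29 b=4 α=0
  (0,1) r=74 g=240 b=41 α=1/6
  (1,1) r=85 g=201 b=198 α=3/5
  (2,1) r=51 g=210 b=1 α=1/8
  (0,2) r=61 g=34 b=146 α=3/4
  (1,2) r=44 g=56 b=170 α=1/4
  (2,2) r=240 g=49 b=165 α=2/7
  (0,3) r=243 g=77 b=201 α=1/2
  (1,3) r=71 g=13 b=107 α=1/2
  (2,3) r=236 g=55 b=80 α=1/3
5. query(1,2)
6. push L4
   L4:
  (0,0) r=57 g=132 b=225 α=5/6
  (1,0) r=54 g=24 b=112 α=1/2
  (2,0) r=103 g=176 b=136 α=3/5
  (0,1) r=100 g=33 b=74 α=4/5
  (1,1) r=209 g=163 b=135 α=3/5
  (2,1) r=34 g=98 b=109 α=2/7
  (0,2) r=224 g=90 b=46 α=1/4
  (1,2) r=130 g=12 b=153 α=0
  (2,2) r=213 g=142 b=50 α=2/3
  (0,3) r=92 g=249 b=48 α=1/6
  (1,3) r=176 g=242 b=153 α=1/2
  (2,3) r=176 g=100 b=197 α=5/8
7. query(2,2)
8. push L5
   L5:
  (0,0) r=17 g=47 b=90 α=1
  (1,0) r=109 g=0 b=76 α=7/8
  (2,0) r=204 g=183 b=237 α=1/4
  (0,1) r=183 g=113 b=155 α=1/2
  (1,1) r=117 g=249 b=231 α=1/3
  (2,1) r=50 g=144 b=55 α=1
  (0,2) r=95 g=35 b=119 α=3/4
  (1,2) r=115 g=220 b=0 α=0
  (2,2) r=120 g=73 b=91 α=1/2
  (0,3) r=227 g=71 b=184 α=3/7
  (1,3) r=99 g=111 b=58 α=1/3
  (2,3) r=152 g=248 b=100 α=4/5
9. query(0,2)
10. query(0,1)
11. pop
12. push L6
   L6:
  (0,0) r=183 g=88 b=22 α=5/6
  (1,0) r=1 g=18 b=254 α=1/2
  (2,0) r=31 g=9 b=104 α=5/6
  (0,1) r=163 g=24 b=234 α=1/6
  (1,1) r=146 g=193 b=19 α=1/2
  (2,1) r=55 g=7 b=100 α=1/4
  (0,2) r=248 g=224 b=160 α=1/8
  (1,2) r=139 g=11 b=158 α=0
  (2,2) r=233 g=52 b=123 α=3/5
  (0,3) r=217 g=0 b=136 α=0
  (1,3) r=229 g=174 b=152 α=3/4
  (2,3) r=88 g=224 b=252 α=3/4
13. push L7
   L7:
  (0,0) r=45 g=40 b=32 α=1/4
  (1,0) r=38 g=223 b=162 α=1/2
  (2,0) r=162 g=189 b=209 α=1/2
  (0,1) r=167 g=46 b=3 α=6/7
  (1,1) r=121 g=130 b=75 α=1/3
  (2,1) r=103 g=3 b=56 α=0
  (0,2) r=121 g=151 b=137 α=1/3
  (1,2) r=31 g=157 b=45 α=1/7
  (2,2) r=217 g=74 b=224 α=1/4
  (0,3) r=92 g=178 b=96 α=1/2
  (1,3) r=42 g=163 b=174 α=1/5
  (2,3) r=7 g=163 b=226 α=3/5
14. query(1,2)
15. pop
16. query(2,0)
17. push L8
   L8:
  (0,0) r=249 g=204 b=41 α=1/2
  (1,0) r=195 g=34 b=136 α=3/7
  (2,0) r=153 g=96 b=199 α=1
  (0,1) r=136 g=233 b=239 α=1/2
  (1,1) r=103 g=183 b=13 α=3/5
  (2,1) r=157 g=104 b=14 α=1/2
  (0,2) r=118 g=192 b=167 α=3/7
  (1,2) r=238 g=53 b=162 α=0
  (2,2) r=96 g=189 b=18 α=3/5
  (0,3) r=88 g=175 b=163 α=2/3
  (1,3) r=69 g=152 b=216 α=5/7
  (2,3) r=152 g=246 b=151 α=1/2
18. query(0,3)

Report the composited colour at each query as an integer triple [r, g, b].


at x=2,y=1 over L1,L2:
L1 α=7/8: [1099/8, 847/4, 77/4]
L2 α=5/7: [197/4, 2907/14, 107/14]
= [49, 208, 8]

query (1,2) [L1,L2,L3] — begin 0,0,0
+L1 (α=1/2) → [3, 59/2, 49/2]
+L2 (α=1/2) → [71, 235/4, 547/4]
+L3 (α=1/4) → [257/4, 929/16, 2321/16]
rounded: [64, 58, 145]

at x=2,y=2 over L1,L2,L3,L4:
L1 α=1/2: [241/2, 33/2, 49/2]
L2 α=1/2: [329/4, 179/4, 283/4]
L3 α=2/7: [3565/28, 1287/28, 2735/28]
L4 α=2/3: [15493/84, 9239/84, 1845/28]
→ [184, 110, 66]

at x=0,y=2 over L1,L2,L3,L4,L5:
L1 α=1: [231, 3, 232]
L2 α=2/7: [1609/7, 11, 1598/7]
L3 α=3/4: [1445/14, 113/4, 1166/7]
L4 α=1/4: [7471/56, 699/16, 955/7]
L5 α=3/4: [23431/224, 2379/64, 1727/14]
= [105, 37, 123]

query (0,1) [L1,L2,L3,L4,L5] — begin 0,0,0
after L1 α=2/7: [276/7, 36/7, 162/7]
after L2 α=1/2: [899/14, 1107/14, 130/7]
after L3 α=1/6: [5531/84, 2965/28, 937/42]
after L4 α=4/5: [39131/420, 6661/140, 13369/210]
after L5 α=1/2: [115991/840, 22481/280, 45919/420]
rounded: [138, 80, 109]

(1,2) stack=L1,L2,L3,L4,L6,L7; from [0,0,0]:
+L1 (α=1/2) → [3, 59/2, 49/2]
+L2 (α=1/2) → [71, 235/4, 547/4]
+L3 (α=1/4) → [257/4, 929/16, 2321/16]
+L4 (α=0) → [257/4, 929/16, 2321/16]
+L6 (α=0) → [257/4, 929/16, 2321/16]
+L7 (α=1/7) → [119/2, 4043/56, 7323/56]
rounded: [60, 72, 131]

at x=2,y=0 over L1,L2,L3,L4,L6:
after L1 α=2/3: [488/3, 424/3, 14]
after L2 α=1/4: [249/2, 215/2, 107/4]
after L3 α=0: [249/2, 215/2, 107/4]
after L4 α=3/5: [558/5, 743/5, 923/10]
after L6 α=5/6: [1333/30, 484/15, 2041/20]
= [44, 32, 102]

at x=0,y=3 over L1,L2,L3,L4,L6,L8:
+L1 (α=1/4) → [155/4, 53/4, 51]
+L2 (α=0) → [155/4, 53/4, 51]
+L3 (α=1/2) → [1127/8, 361/8, 126]
+L4 (α=1/6) → [6371/48, 3797/48, 113]
+L6 (α=0) → [6371/48, 3797/48, 113]
+L8 (α=2/3) → [14819/144, 20597/144, 439/3]
→ [103, 143, 146]


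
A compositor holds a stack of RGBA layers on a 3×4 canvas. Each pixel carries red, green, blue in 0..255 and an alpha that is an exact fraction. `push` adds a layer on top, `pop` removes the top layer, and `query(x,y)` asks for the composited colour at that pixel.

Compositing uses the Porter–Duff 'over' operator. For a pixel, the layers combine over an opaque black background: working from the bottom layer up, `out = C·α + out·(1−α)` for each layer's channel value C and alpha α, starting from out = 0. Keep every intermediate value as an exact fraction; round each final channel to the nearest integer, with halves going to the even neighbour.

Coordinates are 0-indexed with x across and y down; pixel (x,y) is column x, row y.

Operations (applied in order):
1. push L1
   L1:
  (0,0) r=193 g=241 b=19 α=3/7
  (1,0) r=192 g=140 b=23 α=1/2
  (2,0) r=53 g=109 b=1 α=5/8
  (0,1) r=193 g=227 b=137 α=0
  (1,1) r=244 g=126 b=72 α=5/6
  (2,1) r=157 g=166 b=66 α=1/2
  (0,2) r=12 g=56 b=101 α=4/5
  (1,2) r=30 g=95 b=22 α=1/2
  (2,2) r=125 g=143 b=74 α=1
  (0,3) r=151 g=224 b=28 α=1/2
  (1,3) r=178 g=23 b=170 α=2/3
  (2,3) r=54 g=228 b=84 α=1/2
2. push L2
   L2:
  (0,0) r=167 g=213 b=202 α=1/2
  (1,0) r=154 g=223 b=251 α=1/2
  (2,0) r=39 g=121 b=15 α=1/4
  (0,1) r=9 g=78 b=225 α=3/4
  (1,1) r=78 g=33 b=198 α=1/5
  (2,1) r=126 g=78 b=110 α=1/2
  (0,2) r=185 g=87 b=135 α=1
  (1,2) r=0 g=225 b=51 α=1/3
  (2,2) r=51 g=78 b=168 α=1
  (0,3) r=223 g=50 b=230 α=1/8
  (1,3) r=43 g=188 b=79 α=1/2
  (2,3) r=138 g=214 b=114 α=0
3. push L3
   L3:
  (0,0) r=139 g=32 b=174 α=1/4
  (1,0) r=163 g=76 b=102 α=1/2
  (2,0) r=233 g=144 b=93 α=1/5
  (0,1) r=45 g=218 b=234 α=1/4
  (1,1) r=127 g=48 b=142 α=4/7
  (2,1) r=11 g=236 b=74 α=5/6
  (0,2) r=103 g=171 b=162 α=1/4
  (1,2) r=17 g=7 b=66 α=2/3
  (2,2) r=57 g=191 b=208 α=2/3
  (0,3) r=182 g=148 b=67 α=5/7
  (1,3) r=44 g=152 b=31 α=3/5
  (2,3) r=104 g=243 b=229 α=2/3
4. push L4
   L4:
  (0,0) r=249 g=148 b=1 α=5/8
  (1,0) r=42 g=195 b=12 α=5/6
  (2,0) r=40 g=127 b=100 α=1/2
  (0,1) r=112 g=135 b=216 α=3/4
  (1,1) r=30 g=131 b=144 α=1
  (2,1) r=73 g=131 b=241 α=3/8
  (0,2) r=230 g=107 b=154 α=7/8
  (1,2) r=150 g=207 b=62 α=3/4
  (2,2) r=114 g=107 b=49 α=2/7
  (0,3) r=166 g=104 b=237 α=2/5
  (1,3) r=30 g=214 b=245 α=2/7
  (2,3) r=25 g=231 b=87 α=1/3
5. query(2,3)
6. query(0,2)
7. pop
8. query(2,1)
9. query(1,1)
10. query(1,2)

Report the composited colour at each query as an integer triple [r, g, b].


(2,3) stack=L1,L2,L3,L4; from [0,0,0]:
after L1 α=1/2: [27, 114, 42]
after L2 α=0: [27, 114, 42]
after L3 α=2/3: [235/3, 200, 500/3]
after L4 α=1/3: [545/9, 631/3, 1261/9]
rounded: [61, 210, 140]

at x=0,y=2 over L1,L2,L3,L4:
after L1 α=4/5: [48/5, 224/5, 404/5]
after L2 α=1: [185, 87, 135]
after L3 α=1/4: [329/2, 108, 567/4]
after L4 α=7/8: [3549/16, 857/8, 4879/32]
= [222, 107, 152]

(2,1) stack=L1,L2,L3; from [0,0,0]:
after L1 α=1/2: [157/2, 83, 33]
after L2 α=1/2: [409/4, 161/2, 143/2]
after L3 α=5/6: [629/24, 2521/12, 883/12]
→ [26, 210, 74]

(1,1) stack=L1,L2,L3; from [0,0,0]:
L1 α=5/6: [610/3, 105, 60]
L2 α=1/5: [2674/15, 453/5, 438/5]
L3 α=4/7: [5214/35, 2319/35, 4154/35]
→ [149, 66, 119]

query (1,2) [L1,L2,L3] — begin 0,0,0
L1 α=1/2: [15, 95/2, 11]
L2 α=1/3: [10, 320/3, 73/3]
L3 α=2/3: [44/3, 362/9, 469/9]
→ [15, 40, 52]


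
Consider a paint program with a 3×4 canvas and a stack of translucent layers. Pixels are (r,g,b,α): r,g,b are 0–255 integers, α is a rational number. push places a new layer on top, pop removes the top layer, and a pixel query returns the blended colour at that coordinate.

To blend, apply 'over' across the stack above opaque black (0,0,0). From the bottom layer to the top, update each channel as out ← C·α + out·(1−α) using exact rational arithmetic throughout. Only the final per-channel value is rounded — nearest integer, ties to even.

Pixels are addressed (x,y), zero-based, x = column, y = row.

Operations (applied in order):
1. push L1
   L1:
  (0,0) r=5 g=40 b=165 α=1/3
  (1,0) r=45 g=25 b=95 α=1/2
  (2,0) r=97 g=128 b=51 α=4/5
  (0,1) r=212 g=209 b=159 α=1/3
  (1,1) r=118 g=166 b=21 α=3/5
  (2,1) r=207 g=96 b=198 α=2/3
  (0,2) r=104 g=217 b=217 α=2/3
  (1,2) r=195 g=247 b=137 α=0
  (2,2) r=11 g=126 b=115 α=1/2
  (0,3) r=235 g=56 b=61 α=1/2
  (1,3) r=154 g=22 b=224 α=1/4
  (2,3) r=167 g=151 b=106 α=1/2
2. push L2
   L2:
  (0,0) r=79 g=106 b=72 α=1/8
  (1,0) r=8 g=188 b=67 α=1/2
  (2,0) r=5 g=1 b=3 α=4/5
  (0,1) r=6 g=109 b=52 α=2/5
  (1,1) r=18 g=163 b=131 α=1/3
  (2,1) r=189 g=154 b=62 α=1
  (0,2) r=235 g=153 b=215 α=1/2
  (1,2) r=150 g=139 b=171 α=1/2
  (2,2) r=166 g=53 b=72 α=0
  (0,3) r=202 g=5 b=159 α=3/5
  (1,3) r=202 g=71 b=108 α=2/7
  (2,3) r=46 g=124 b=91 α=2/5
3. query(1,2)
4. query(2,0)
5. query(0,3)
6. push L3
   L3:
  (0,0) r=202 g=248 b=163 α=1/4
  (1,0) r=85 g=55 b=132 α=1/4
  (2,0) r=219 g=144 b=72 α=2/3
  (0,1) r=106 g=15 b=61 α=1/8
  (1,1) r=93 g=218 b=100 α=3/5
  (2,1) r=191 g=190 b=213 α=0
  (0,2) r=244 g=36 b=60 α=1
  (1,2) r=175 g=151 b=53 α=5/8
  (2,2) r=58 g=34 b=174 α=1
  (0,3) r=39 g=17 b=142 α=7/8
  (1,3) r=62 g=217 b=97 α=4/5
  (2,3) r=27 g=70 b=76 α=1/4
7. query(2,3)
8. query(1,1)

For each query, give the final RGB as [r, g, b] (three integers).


query (1,2) [L1,L2] — begin 0,0,0
L1 α=0: [0, 0, 0]
L2 α=1/2: [75, 139/2, 171/2]
→ [75, 70, 86]

(2,0) stack=L1,L2; from [0,0,0]:
after L1 α=4/5: [388/5, 512/5, 204/5]
after L2 α=4/5: [488/25, 532/25, 264/25]
→ [20, 21, 11]

query (0,3) [L1,L2] — begin 0,0,0
L1 α=1/2: [235/2, 28, 61/2]
L2 α=3/5: [841/5, 71/5, 538/5]
= [168, 14, 108]

query (2,3) [L1,L2,L3] — begin 0,0,0
L1 α=1/2: [167/2, 151/2, 53]
L2 α=2/5: [137/2, 949/10, 341/5]
L3 α=1/4: [465/8, 3547/40, 1403/20]
→ [58, 89, 70]

(1,1) stack=L1,L2,L3; from [0,0,0]:
L1 α=3/5: [354/5, 498/5, 63/5]
L2 α=1/3: [266/5, 1811/15, 781/15]
L3 α=3/5: [1927/25, 13432/75, 6062/75]
= [77, 179, 81]
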